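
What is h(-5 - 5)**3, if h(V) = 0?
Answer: 0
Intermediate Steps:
h(-5 - 5)**3 = 0**3 = 0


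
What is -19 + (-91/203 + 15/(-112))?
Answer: -63603/3248 ≈ -19.582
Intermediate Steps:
-19 + (-91/203 + 15/(-112)) = -19 + (-91*1/203 + 15*(-1/112)) = -19 + (-13/29 - 15/112) = -19 - 1891/3248 = -63603/3248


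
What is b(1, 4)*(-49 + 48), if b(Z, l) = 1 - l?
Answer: 3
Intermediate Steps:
b(1, 4)*(-49 + 48) = (1 - 1*4)*(-49 + 48) = (1 - 4)*(-1) = -3*(-1) = 3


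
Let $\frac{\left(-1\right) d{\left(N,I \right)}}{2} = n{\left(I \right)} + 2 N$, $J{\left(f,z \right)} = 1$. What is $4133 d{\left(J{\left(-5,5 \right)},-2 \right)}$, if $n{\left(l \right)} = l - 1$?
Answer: $8266$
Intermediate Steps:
$n{\left(l \right)} = -1 + l$
$d{\left(N,I \right)} = 2 - 4 N - 2 I$ ($d{\left(N,I \right)} = - 2 \left(\left(-1 + I\right) + 2 N\right) = - 2 \left(-1 + I + 2 N\right) = 2 - 4 N - 2 I$)
$4133 d{\left(J{\left(-5,5 \right)},-2 \right)} = 4133 \left(2 - 4 - -4\right) = 4133 \left(2 - 4 + 4\right) = 4133 \cdot 2 = 8266$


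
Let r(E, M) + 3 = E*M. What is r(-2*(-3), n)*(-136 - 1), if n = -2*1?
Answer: 2055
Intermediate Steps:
n = -2
r(E, M) = -3 + E*M
r(-2*(-3), n)*(-136 - 1) = (-3 - 2*(-3)*(-2))*(-136 - 1) = (-3 + 6*(-2))*(-137) = (-3 - 12)*(-137) = -15*(-137) = 2055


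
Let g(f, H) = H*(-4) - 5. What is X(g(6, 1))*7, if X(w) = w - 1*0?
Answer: -63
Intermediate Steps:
g(f, H) = -5 - 4*H (g(f, H) = -4*H - 5 = -5 - 4*H)
X(w) = w (X(w) = w + 0 = w)
X(g(6, 1))*7 = (-5 - 4*1)*7 = (-5 - 4)*7 = -9*7 = -63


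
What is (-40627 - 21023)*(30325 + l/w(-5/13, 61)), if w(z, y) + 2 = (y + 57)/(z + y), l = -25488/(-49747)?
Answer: -650820370111650/348229 ≈ -1.8689e+9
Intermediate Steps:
l = 25488/49747 (l = -25488*(-1/49747) = 25488/49747 ≈ 0.51235)
w(z, y) = -2 + (57 + y)/(y + z) (w(z, y) = -2 + (y + 57)/(z + y) = -2 + (57 + y)/(y + z))
(-40627 - 21023)*(30325 + l/w(-5/13, 61)) = (-40627 - 21023)*(30325 + 25488/(49747*(((57 - 1*61 - (-10)/13)/(61 - 5/13))))) = -61650*(30325 + 25488/(49747*(((57 - 61 - (-10)/13)/(61 - 5*1/13))))) = -61650*(30325 + 25488/(49747*(((57 - 61 - 2*(-5/13))/(61 - 5/13))))) = -61650*(30325 + 25488/(49747*(((57 - 61 + 10/13)/(788/13))))) = -61650*(30325 + 25488/(49747*(((13/788)*(-42/13))))) = -61650*(30325 + 25488/(49747*(-21/394))) = -61650*(30325 + (25488/49747)*(-394/21)) = -61650*(30325 - 3347424/348229) = -61650*10556697001/348229 = -650820370111650/348229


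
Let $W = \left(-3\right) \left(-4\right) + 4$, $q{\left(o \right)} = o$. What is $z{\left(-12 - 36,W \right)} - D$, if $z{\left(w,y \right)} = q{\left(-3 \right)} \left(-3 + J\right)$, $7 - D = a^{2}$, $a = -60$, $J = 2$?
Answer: $3596$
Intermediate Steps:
$W = 16$ ($W = 12 + 4 = 16$)
$D = -3593$ ($D = 7 - \left(-60\right)^{2} = 7 - 3600 = -3593$)
$z{\left(w,y \right)} = 3$ ($z{\left(w,y \right)} = - 3 \left(-3 + 2\right) = \left(-3\right) \left(-1\right) = 3$)
$z{\left(-12 - 36,W \right)} - D = 3 - -3593 = 3 + 3593 = 3596$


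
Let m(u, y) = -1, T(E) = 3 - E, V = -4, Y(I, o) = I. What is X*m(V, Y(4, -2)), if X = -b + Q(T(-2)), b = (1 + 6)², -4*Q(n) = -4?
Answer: 48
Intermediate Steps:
Q(n) = 1 (Q(n) = -¼*(-4) = 1)
b = 49 (b = 7² = 49)
X = -48 (X = -1*49 + 1 = -49 + 1 = -48)
X*m(V, Y(4, -2)) = -48*(-1) = 48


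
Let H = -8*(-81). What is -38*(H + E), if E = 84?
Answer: -27816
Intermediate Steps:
H = 648
-38*(H + E) = -38*(648 + 84) = -38*732 = -27816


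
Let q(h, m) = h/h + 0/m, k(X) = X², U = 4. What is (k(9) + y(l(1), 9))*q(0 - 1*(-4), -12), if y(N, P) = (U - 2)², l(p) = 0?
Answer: 85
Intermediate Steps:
y(N, P) = 4 (y(N, P) = (4 - 2)² = 2² = 4)
q(h, m) = 1 (q(h, m) = 1 + 0 = 1)
(k(9) + y(l(1), 9))*q(0 - 1*(-4), -12) = (9² + 4)*1 = (81 + 4)*1 = 85*1 = 85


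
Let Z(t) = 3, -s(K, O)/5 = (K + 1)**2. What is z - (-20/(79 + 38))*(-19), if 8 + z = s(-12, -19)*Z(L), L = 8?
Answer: -213671/117 ≈ -1826.2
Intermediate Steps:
s(K, O) = -5*(1 + K)**2 (s(K, O) = -5*(K + 1)**2 = -5*(1 + K)**2)
z = -1823 (z = -8 - 5*(1 - 12)**2*3 = -8 - 5*(-11)**2*3 = -8 - 5*121*3 = -8 - 605*3 = -8 - 1815 = -1823)
z - (-20/(79 + 38))*(-19) = -1823 - (-20/(79 + 38))*(-19) = -1823 - (-20/117)*(-19) = -1823 - (-20*1/117)*(-19) = -1823 - (-20)*(-19)/117 = -1823 - 1*380/117 = -1823 - 380/117 = -213671/117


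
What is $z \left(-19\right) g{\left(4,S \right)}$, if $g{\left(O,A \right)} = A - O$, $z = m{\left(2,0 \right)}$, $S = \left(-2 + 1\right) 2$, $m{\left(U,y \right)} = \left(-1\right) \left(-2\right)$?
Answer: $228$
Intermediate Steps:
$m{\left(U,y \right)} = 2$
$S = -2$ ($S = \left(-1\right) 2 = -2$)
$z = 2$
$z \left(-19\right) g{\left(4,S \right)} = 2 \left(-19\right) \left(-2 - 4\right) = - 38 \left(-2 - 4\right) = \left(-38\right) \left(-6\right) = 228$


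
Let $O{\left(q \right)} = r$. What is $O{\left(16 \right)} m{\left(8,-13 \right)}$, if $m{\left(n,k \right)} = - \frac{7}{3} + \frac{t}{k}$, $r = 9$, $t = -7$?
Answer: $- \frac{210}{13} \approx -16.154$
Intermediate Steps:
$m{\left(n,k \right)} = - \frac{7}{3} - \frac{7}{k}$
$O{\left(q \right)} = 9$
$O{\left(16 \right)} m{\left(8,-13 \right)} = 9 \left(- \frac{7}{3} - \frac{7}{-13}\right) = 9 \left(- \frac{7}{3} - - \frac{7}{13}\right) = 9 \left(- \frac{7}{3} + \frac{7}{13}\right) = 9 \left(- \frac{70}{39}\right) = - \frac{210}{13}$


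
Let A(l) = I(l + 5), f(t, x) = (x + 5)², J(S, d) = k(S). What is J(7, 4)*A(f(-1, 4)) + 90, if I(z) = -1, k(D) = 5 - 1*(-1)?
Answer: 84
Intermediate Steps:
k(D) = 6 (k(D) = 5 + 1 = 6)
J(S, d) = 6
f(t, x) = (5 + x)²
A(l) = -1
J(7, 4)*A(f(-1, 4)) + 90 = 6*(-1) + 90 = -6 + 90 = 84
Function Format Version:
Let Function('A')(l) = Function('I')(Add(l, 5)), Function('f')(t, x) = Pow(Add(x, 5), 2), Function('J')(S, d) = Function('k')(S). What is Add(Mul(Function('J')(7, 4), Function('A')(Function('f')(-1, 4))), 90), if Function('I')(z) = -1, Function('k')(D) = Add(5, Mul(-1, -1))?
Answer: 84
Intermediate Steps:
Function('k')(D) = 6 (Function('k')(D) = Add(5, 1) = 6)
Function('J')(S, d) = 6
Function('f')(t, x) = Pow(Add(5, x), 2)
Function('A')(l) = -1
Add(Mul(Function('J')(7, 4), Function('A')(Function('f')(-1, 4))), 90) = Add(Mul(6, -1), 90) = Add(-6, 90) = 84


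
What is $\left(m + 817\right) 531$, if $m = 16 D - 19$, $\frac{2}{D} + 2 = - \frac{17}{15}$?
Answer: $\frac{19660806}{47} \approx 4.1832 \cdot 10^{5}$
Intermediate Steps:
$D = - \frac{30}{47}$ ($D = \frac{2}{-2 - \frac{17}{15}} = \frac{2}{- \frac{47}{15}} = 2 \left(- \frac{15}{47}\right) = - \frac{30}{47} \approx -0.6383$)
$m = - \frac{1373}{47}$ ($m = 16 \left(- \frac{30}{47}\right) - 19 = - \frac{480}{47} - 19 = - \frac{1373}{47} \approx -29.213$)
$\left(m + 817\right) 531 = \left(- \frac{1373}{47} + 817\right) 531 = \frac{37026}{47} \cdot 531 = \frac{19660806}{47}$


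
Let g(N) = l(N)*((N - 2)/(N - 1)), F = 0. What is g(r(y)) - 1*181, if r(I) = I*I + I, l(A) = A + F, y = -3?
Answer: -881/5 ≈ -176.20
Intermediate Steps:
l(A) = A (l(A) = A + 0 = A)
r(I) = I + I² (r(I) = I² + I = I + I²)
g(N) = N*(-2 + N)/(-1 + N) (g(N) = N*((N - 2)/(N - 1)) = N*((-2 + N)/(-1 + N)) = N*(-2 + N)/(-1 + N))
g(r(y)) - 1*181 = (-3*(1 - 3))*(-2 - 3*(1 - 3))/(-1 - 3*(1 - 3)) - 1*181 = (-3*(-2))*(-2 - 3*(-2))/(-1 - 3*(-2)) - 181 = 6*(-2 + 6)/(-1 + 6) - 181 = 6*4/5 - 181 = 6*(⅕)*4 - 181 = 24/5 - 181 = -881/5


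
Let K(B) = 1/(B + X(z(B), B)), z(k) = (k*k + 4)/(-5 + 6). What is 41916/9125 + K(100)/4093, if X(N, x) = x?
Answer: 1372497869/298789000 ≈ 4.5935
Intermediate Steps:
z(k) = 4 + k² (z(k) = (k² + 4)/1 = (4 + k²)*1 = 4 + k²)
K(B) = 1/(2*B) (K(B) = 1/(B + B) = 1/(2*B))
41916/9125 + K(100)/4093 = 41916/9125 + ((½)/100)/4093 = 41916*(1/9125) + ((½)*(1/100))*(1/4093) = 41916/9125 + (1/200)*(1/4093) = 41916/9125 + 1/818600 = 1372497869/298789000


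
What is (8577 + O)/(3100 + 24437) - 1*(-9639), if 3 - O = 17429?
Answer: 265420294/27537 ≈ 9638.7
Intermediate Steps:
O = -17426 (O = 3 - 1*17429 = 3 - 17429 = -17426)
(8577 + O)/(3100 + 24437) - 1*(-9639) = (8577 - 17426)/(3100 + 24437) - 1*(-9639) = -8849/27537 + 9639 = 265420294/27537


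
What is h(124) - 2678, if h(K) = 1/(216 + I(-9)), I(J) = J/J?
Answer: -581125/217 ≈ -2678.0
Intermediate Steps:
I(J) = 1
h(K) = 1/217 (h(K) = 1/(216 + 1) = 1/217)
h(124) - 2678 = 1/217 - 2678 = -581125/217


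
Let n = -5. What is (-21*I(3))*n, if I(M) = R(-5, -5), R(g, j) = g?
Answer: -525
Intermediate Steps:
I(M) = -5
(-21*I(3))*n = -21*(-5)*(-5) = 105*(-5) = -525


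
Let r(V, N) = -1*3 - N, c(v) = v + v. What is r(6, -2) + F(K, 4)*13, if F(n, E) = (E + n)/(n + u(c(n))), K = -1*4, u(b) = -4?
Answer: -1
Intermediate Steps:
c(v) = 2*v
K = -4
r(V, N) = -3 - N
F(n, E) = (E + n)/(-4 + n) (F(n, E) = (E + n)/(n - 4) = (E + n)/(-4 + n))
r(6, -2) + F(K, 4)*13 = (-3 - 1*(-2)) + ((4 - 4)/(-4 - 4))*13 = (-3 + 2) + (0/(-8))*13 = -1 - ⅛*0*13 = -1 + 0*13 = -1 + 0 = -1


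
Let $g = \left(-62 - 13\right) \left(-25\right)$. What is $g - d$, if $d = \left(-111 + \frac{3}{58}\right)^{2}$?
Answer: $- \frac{35101725}{3364} \approx -10435.0$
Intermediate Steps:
$g = 1875$ ($g = \left(-75\right) \left(-25\right) = 1875$)
$d = \frac{41409225}{3364}$ ($d = \left(-111 + 3 \cdot \frac{1}{58}\right)^{2} = \left(-111 + \frac{3}{58}\right)^{2} = \left(- \frac{6435}{58}\right)^{2} = \frac{41409225}{3364} \approx 12310.0$)
$g - d = 1875 - \frac{41409225}{3364} = - \frac{35101725}{3364}$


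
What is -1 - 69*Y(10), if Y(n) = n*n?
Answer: -6901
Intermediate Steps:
Y(n) = n²
-1 - 69*Y(10) = -1 - 69*10² = -1 - 69*100 = -1 - 6900 = -6901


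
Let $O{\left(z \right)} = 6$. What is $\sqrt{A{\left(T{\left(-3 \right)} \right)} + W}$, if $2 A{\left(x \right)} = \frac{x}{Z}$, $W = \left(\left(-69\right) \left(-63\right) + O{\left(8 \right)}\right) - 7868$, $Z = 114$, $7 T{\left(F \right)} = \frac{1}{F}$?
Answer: $\frac{i \sqrt{2238366193}}{798} \approx 59.287 i$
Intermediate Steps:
$T{\left(F \right)} = \frac{1}{7 F}$
$W = -3515$ ($W = \left(\left(-69\right) \left(-63\right) + 6\right) - 7868 = \left(4347 + 6\right) - 7868 = 4353 - 7868 = -3515$)
$A{\left(x \right)} = \frac{x}{228}$ ($A{\left(x \right)} = \frac{x \frac{1}{114}}{2} = \frac{\frac{1}{114} x}{2} = \frac{x}{228}$)
$\sqrt{A{\left(T{\left(-3 \right)} \right)} + W} = \sqrt{\frac{\frac{1}{7} \frac{1}{-3}}{228} - 3515} = \sqrt{\frac{\frac{1}{7} \left(- \frac{1}{3}\right)}{228} - 3515} = \sqrt{\frac{1}{228} \left(- \frac{1}{21}\right) - 3515} = \sqrt{- \frac{1}{4788} - 3515} = \sqrt{- \frac{16829821}{4788}} = \frac{i \sqrt{2238366193}}{798}$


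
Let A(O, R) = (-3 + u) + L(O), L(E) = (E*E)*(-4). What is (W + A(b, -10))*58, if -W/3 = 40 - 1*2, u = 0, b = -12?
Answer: -40194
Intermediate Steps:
L(E) = -4*E**2 (L(E) = E**2*(-4) = -4*E**2)
W = -114 (W = -3*(40 - 1*2) = -3*(40 - 2) = -3*38 = -114)
A(O, R) = -3 - 4*O**2 (A(O, R) = (-3 + 0) - 4*O**2 = -3 - 4*O**2)
(W + A(b, -10))*58 = (-114 + (-3 - 4*(-12)**2))*58 = (-114 + (-3 - 4*144))*58 = (-114 + (-3 - 576))*58 = (-114 - 579)*58 = -693*58 = -40194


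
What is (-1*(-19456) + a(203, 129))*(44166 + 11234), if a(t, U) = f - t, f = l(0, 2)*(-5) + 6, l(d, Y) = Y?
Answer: 1066394600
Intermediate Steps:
f = -4 (f = 2*(-5) + 6 = -10 + 6 = -4)
a(t, U) = -4 - t
(-1*(-19456) + a(203, 129))*(44166 + 11234) = (-1*(-19456) + (-4 - 1*203))*(44166 + 11234) = (19456 + (-4 - 203))*55400 = (19456 - 207)*55400 = 19249*55400 = 1066394600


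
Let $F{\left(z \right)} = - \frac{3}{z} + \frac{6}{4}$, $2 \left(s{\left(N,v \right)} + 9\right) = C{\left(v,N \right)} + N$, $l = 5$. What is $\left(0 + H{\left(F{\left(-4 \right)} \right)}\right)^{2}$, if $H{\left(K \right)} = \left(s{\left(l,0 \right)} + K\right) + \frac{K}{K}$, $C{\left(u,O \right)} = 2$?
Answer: $\frac{81}{16} \approx 5.0625$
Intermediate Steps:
$s{\left(N,v \right)} = -8 + \frac{N}{2}$ ($s{\left(N,v \right)} = -9 + \frac{2 + N}{2} = -9 + \left(1 + \frac{N}{2}\right) = -8 + \frac{N}{2}$)
$F{\left(z \right)} = \frac{3}{2} - \frac{3}{z}$ ($F{\left(z \right)} = - \frac{3}{z} + 6 \cdot \frac{1}{4} = - \frac{3}{z} + \frac{3}{2} = \frac{3}{2} - \frac{3}{z}$)
$H{\left(K \right)} = - \frac{9}{2} + K$ ($H{\left(K \right)} = \left(\left(-8 + \frac{1}{2} \cdot 5\right) + K\right) + \frac{K}{K} = \left(\left(-8 + \frac{5}{2}\right) + K\right) + 1 = \left(- \frac{11}{2} + K\right) + 1 = - \frac{9}{2} + K$)
$\left(0 + H{\left(F{\left(-4 \right)} \right)}\right)^{2} = \left(0 - \left(3 - \frac{3}{4}\right)\right)^{2} = \left(0 + \left(- \frac{9}{2} + \left(\frac{3}{2} - - \frac{3}{4}\right)\right)\right)^{2} = \left(0 + \left(- \frac{9}{2} + \left(\frac{3}{2} + \frac{3}{4}\right)\right)\right)^{2} = \left(0 + \left(- \frac{9}{2} + \frac{9}{4}\right)\right)^{2} = \left(0 - \frac{9}{4}\right)^{2} = \left(- \frac{9}{4}\right)^{2} = \frac{81}{16}$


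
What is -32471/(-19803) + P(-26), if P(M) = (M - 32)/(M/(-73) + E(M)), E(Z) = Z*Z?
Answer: 253229542/162958887 ≈ 1.5539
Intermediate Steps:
E(Z) = Z²
P(M) = (-32 + M)/(M² - M/73) (P(M) = (M - 32)/(M/(-73) + M²) = (-32 + M)/(M*(-1/73) + M²) = (-32 + M)/(-M/73 + M²) = (-32 + M)/(M² - M/73))
-32471/(-19803) + P(-26) = -32471/(-19803) + 73*(-32 - 26)/(-26*(-1 + 73*(-26))) = -32471*(-1/19803) + 73*(-1/26)*(-58)/(-1 - 1898) = 32471/19803 + 73*(-1/26)*(-58)/(-1899) = 32471/19803 + 73*(-1/26)*(-1/1899)*(-58) = 32471/19803 - 2117/24687 = 253229542/162958887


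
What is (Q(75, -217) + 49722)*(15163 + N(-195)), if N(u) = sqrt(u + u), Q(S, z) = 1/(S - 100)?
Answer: 18848351987/25 + 1243049*I*sqrt(390)/25 ≈ 7.5393e+8 + 9.8193e+5*I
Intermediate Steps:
Q(S, z) = 1/(-100 + S)
N(u) = sqrt(2)*sqrt(u) (N(u) = sqrt(2*u) = sqrt(2)*sqrt(u))
(Q(75, -217) + 49722)*(15163 + N(-195)) = (1/(-100 + 75) + 49722)*(15163 + sqrt(2)*sqrt(-195)) = (1/(-25) + 49722)*(15163 + sqrt(2)*(I*sqrt(195))) = (-1/25 + 49722)*(15163 + I*sqrt(390)) = 1243049*(15163 + I*sqrt(390))/25 = 18848351987/25 + 1243049*I*sqrt(390)/25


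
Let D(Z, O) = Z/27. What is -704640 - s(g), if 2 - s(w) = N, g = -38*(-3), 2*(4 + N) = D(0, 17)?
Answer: -704646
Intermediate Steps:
D(Z, O) = Z/27 (D(Z, O) = Z*(1/27) = Z/27)
N = -4 (N = -4 + ((1/27)*0)/2 = -4 + (½)*0 = -4 + 0 = -4)
g = 114
s(w) = 6 (s(w) = 2 - 1*(-4) = 2 + 4 = 6)
-704640 - s(g) = -704640 - 1*6 = -704640 - 6 = -704646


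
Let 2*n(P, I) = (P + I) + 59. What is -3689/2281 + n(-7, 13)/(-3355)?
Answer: -4980291/3061102 ≈ -1.6270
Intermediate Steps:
n(P, I) = 59/2 + I/2 + P/2 (n(P, I) = ((P + I) + 59)/2 = ((I + P) + 59)/2 = (59 + I + P)/2 = 59/2 + I/2 + P/2)
-3689/2281 + n(-7, 13)/(-3355) = -3689/2281 + (59/2 + (1/2)*13 + (1/2)*(-7))/(-3355) = -3689*1/2281 + (59/2 + 13/2 - 7/2)*(-1/3355) = -3689/2281 + (65/2)*(-1/3355) = -3689/2281 - 13/1342 = -4980291/3061102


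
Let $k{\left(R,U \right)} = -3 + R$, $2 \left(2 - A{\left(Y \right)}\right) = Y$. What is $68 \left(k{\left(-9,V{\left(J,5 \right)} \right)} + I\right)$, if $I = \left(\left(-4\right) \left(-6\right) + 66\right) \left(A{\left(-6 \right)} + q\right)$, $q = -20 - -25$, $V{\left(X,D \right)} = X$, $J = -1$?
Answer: $60384$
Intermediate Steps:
$A{\left(Y \right)} = 2 - \frac{Y}{2}$
$q = 5$ ($q = -20 + 25 = 5$)
$I = 900$ ($I = \left(\left(-4\right) \left(-6\right) + 66\right) \left(\left(2 - -3\right) + 5\right) = \left(24 + 66\right) \left(\left(2 + 3\right) + 5\right) = 90 \left(5 + 5\right) = 90 \cdot 10 = 900$)
$68 \left(k{\left(-9,V{\left(J,5 \right)} \right)} + I\right) = 68 \left(\left(-3 - 9\right) + 900\right) = 68 \left(-12 + 900\right) = 68 \cdot 888 = 60384$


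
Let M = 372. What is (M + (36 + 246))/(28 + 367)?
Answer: 654/395 ≈ 1.6557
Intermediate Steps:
(M + (36 + 246))/(28 + 367) = (372 + (36 + 246))/(28 + 367) = (372 + 282)/395 = 654*(1/395) = 654/395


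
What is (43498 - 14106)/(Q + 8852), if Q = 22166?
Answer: 14696/15509 ≈ 0.94758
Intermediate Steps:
(43498 - 14106)/(Q + 8852) = (43498 - 14106)/(22166 + 8852) = 29392/31018 = 29392*(1/31018) = 14696/15509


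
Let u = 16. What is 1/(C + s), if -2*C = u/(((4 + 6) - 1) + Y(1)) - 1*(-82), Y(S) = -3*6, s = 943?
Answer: 9/8126 ≈ 0.0011076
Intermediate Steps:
Y(S) = -18
C = -361/9 (C = -(16/(((4 + 6) - 1) - 18) - 1*(-82))/2 = -(16/((10 - 1) - 18) + 82)/2 = -(16/(9 - 18) + 82)/2 = -(16/(-9) + 82)/2 = -(-⅑*16 + 82)/2 = -(-16/9 + 82)/2 = -½*722/9 = -361/9 ≈ -40.111)
1/(C + s) = 1/(-361/9 + 943) = 1/(8126/9) = 9/8126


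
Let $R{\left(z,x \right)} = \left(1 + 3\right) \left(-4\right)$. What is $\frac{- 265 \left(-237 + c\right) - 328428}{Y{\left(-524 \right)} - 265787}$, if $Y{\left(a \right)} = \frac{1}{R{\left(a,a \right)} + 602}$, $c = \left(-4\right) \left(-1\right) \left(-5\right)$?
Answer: $\frac{152549278}{155751181} \approx 0.97944$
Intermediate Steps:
$c = -20$ ($c = 4 \left(-5\right) = -20$)
$R{\left(z,x \right)} = -16$ ($R{\left(z,x \right)} = 4 \left(-4\right) = -16$)
$Y{\left(a \right)} = \frac{1}{586}$ ($Y{\left(a \right)} = \frac{1}{-16 + 602} = \frac{1}{586}$)
$\frac{- 265 \left(-237 + c\right) - 328428}{Y{\left(-524 \right)} - 265787} = \frac{- 265 \left(-237 - 20\right) - 328428}{\frac{1}{586} - 265787} = \frac{\left(-265\right) \left(-257\right) - 328428}{- \frac{155751181}{586}} = \left(68105 - 328428\right) \left(- \frac{586}{155751181}\right) = \left(-260323\right) \left(- \frac{586}{155751181}\right) = \frac{152549278}{155751181}$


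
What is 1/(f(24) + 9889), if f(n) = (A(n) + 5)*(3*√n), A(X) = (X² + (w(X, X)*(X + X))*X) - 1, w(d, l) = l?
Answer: -9889/172015324223 + 169368*√6/172015324223 ≈ 2.3543e-6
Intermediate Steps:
A(X) = -1 + X² + 2*X³ (A(X) = (X² + (X*(X + X))*X) - 1 = (X² + (X*(2*X))*X) - 1 = (X² + (2*X²)*X) - 1 = (X² + 2*X³) - 1 = -1 + X² + 2*X³)
f(n) = 3*√n*(4 + n² + 2*n³) (f(n) = ((-1 + n² + 2*n³) + 5)*(3*√n) = (4 + n² + 2*n³)*(3*√n) = 3*√n*(4 + n² + 2*n³))
1/(f(24) + 9889) = 1/(3*√24*(4 + 24² + 2*24³) + 9889) = 1/(3*(2*√6)*(4 + 576 + 2*13824) + 9889) = 1/(3*(2*√6)*(4 + 576 + 27648) + 9889) = 1/(3*(2*√6)*28228 + 9889) = 1/(169368*√6 + 9889) = 1/(9889 + 169368*√6)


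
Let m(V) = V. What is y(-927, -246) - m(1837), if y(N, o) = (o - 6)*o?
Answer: 60155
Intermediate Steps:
y(N, o) = o*(-6 + o) (y(N, o) = (-6 + o)*o = o*(-6 + o))
y(-927, -246) - m(1837) = -246*(-6 - 246) - 1*1837 = -246*(-252) - 1837 = 61992 - 1837 = 60155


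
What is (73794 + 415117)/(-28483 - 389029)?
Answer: -488911/417512 ≈ -1.1710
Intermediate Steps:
(73794 + 415117)/(-28483 - 389029) = 488911/(-417512) = 488911*(-1/417512) = -488911/417512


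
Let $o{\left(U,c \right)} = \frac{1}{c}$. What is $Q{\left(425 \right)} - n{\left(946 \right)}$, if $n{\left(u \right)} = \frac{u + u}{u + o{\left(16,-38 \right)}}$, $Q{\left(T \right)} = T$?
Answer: $\frac{15205579}{35947} \approx 423.0$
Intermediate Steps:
$n{\left(u \right)} = \frac{2 u}{- \frac{1}{38} + u}$ ($n{\left(u \right)} = \frac{u + u}{u + \frac{1}{-38}} = \frac{2 u}{u - \frac{1}{38}} = \frac{2 u}{- \frac{1}{38} + u}$)
$Q{\left(425 \right)} - n{\left(946 \right)} = 425 - 76 \cdot 946 \frac{1}{-1 + 38 \cdot 946} = 425 - 76 \cdot 946 \frac{1}{-1 + 35948} = 425 - 76 \cdot 946 \cdot \frac{1}{35947} = 425 - \frac{71896}{35947} = \frac{15205579}{35947}$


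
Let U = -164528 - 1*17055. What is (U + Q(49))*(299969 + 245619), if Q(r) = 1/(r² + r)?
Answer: -121360144337106/1225 ≈ -9.9069e+10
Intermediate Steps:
U = -181583 (U = -164528 - 17055 = -181583)
Q(r) = 1/(r + r²)
(U + Q(49))*(299969 + 245619) = (-181583 + 1/(49*(1 + 49)))*(299969 + 245619) = (-181583 + (1/49)/50)*545588 = (-181583 + (1/49)*(1/50))*545588 = (-181583 + 1/2450)*545588 = -444878349/2450*545588 = -121360144337106/1225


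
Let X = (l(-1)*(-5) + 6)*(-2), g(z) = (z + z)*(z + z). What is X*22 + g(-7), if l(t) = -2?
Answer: -508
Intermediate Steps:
g(z) = 4*z**2 (g(z) = (2*z)*(2*z) = 4*z**2)
X = -32 (X = (-2*(-5) + 6)*(-2) = (10 + 6)*(-2) = 16*(-2) = -32)
X*22 + g(-7) = -32*22 + 4*(-7)**2 = -704 + 4*49 = -704 + 196 = -508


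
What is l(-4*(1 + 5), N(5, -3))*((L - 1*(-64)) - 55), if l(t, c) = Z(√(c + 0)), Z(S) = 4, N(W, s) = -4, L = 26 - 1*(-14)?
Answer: 196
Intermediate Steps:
L = 40 (L = 26 + 14 = 40)
l(t, c) = 4
l(-4*(1 + 5), N(5, -3))*((L - 1*(-64)) - 55) = 4*((40 - 1*(-64)) - 55) = 4*((40 + 64) - 55) = 4*(104 - 55) = 4*49 = 196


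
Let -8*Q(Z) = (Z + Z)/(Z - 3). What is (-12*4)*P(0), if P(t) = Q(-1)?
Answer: 3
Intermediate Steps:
Q(Z) = -Z/(4*(-3 + Z)) (Q(Z) = -(Z + Z)/(8*(Z - 3)) = -2*Z/(8*(-3 + Z)) = -Z/(4*(-3 + Z)))
P(t) = -1/16 (P(t) = -1*(-1)/(-12 + 4*(-1)) = -1*(-1)/(-12 - 4) = -1*(-1)/(-16) = -1*(-1)*(-1/16) = -1/16)
(-12*4)*P(0) = -12*4*(-1/16) = -48*(-1/16) = 3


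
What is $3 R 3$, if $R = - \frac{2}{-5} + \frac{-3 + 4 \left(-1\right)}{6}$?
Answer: $- \frac{69}{10} \approx -6.9$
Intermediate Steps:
$R = - \frac{23}{30}$ ($R = \left(-2\right) \left(- \frac{1}{5}\right) + \left(-3 - 4\right) \frac{1}{6} = \frac{2}{5} - \frac{7}{6} = - \frac{23}{30} \approx -0.76667$)
$3 R 3 = 3 \left(- \frac{23}{30}\right) 3 = \left(- \frac{23}{10}\right) 3 = - \frac{69}{10}$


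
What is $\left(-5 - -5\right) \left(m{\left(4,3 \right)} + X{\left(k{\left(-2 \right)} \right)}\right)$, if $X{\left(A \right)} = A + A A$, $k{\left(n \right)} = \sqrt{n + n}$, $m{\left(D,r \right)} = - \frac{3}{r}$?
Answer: $0$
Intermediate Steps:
$k{\left(n \right)} = \sqrt{2} \sqrt{n}$ ($k{\left(n \right)} = \sqrt{2 n} = \sqrt{2} \sqrt{n}$)
$X{\left(A \right)} = A + A^{2}$
$\left(-5 - -5\right) \left(m{\left(4,3 \right)} + X{\left(k{\left(-2 \right)} \right)}\right) = \left(-5 - -5\right) \left(- \frac{3}{3} + \sqrt{2} \sqrt{-2} \left(1 + \sqrt{2} \sqrt{-2}\right)\right) = \left(-5 + 5\right) \left(\left(-3\right) \frac{1}{3} + \sqrt{2} i \sqrt{2} \left(1 + \sqrt{2} i \sqrt{2}\right)\right) = 0 \left(-1 + 2 i \left(1 + 2 i\right)\right) = 0$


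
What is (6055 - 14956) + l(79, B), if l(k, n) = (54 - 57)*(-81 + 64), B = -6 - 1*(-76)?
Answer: -8850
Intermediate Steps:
B = 70 (B = -6 + 76 = 70)
l(k, n) = 51 (l(k, n) = -3*(-17) = 51)
(6055 - 14956) + l(79, B) = (6055 - 14956) + 51 = -8901 + 51 = -8850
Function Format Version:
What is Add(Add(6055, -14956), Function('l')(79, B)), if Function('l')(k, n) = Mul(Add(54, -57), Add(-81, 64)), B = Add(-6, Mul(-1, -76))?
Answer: -8850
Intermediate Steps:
B = 70 (B = Add(-6, 76) = 70)
Function('l')(k, n) = 51 (Function('l')(k, n) = Mul(-3, -17) = 51)
Add(Add(6055, -14956), Function('l')(79, B)) = Add(Add(6055, -14956), 51) = Add(-8901, 51) = -8850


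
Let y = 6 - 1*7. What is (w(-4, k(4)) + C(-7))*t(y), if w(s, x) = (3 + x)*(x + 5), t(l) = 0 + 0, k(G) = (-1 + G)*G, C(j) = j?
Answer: 0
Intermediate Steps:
y = -1 (y = 6 - 7 = -1)
k(G) = G*(-1 + G)
t(l) = 0
w(s, x) = (3 + x)*(5 + x)
(w(-4, k(4)) + C(-7))*t(y) = ((15 + (4*(-1 + 4))**2 + 8*(4*(-1 + 4))) - 7)*0 = ((15 + (4*3)**2 + 8*(4*3)) - 7)*0 = ((15 + 12**2 + 8*12) - 7)*0 = ((15 + 144 + 96) - 7)*0 = (255 - 7)*0 = 248*0 = 0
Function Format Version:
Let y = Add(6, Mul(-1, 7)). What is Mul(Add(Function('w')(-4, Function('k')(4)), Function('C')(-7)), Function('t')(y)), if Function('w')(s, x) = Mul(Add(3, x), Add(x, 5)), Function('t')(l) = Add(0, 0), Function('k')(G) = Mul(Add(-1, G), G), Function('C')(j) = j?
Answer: 0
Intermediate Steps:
y = -1 (y = Add(6, -7) = -1)
Function('k')(G) = Mul(G, Add(-1, G))
Function('t')(l) = 0
Function('w')(s, x) = Mul(Add(3, x), Add(5, x))
Mul(Add(Function('w')(-4, Function('k')(4)), Function('C')(-7)), Function('t')(y)) = Mul(Add(Add(15, Pow(Mul(4, Add(-1, 4)), 2), Mul(8, Mul(4, Add(-1, 4)))), -7), 0) = Mul(Add(Add(15, Pow(Mul(4, 3), 2), Mul(8, Mul(4, 3))), -7), 0) = Mul(Add(Add(15, Pow(12, 2), Mul(8, 12)), -7), 0) = Mul(Add(Add(15, 144, 96), -7), 0) = Mul(Add(255, -7), 0) = Mul(248, 0) = 0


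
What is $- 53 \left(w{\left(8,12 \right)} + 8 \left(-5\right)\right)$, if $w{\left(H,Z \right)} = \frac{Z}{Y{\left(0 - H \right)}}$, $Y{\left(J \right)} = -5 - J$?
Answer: $1908$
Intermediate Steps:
$w{\left(H,Z \right)} = \frac{Z}{-5 + H}$ ($w{\left(H,Z \right)} = \frac{Z}{-5 - \left(0 - H\right)} = \frac{Z}{-5 - - H} = \frac{Z}{-5 + H}$)
$- 53 \left(w{\left(8,12 \right)} + 8 \left(-5\right)\right) = - 53 \left(\frac{12}{-5 + 8} + 8 \left(-5\right)\right) = - 53 \left(\frac{12}{3} - 40\right) = - 53 \left(12 \cdot \frac{1}{3} - 40\right) = - 53 \left(4 - 40\right) = \left(-53\right) \left(-36\right) = 1908$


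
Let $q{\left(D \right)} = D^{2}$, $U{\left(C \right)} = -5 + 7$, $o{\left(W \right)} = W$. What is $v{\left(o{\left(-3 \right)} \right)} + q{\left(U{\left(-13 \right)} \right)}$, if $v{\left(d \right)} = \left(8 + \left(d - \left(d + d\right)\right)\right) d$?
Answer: $-29$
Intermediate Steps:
$U{\left(C \right)} = 2$
$v{\left(d \right)} = d \left(8 - d\right)$ ($v{\left(d \right)} = \left(8 + \left(d - 2 d\right)\right) d = \left(8 - d\right) d = d \left(8 - d\right)$)
$v{\left(o{\left(-3 \right)} \right)} + q{\left(U{\left(-13 \right)} \right)} = - 3 \left(8 - -3\right) + 2^{2} = - 3 \left(8 + 3\right) + 4 = \left(-3\right) 11 + 4 = -33 + 4 = -29$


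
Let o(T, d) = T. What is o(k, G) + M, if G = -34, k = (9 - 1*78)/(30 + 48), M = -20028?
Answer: -520751/26 ≈ -20029.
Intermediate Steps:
k = -23/26 (k = (9 - 78)/78 = -69*1/78 = -23/26 ≈ -0.88461)
o(k, G) + M = -23/26 - 20028 = -520751/26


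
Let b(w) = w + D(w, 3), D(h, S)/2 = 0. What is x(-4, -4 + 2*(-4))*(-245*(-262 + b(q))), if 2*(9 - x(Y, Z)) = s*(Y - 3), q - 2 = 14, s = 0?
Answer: 542430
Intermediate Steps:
q = 16 (q = 2 + 14 = 16)
x(Y, Z) = 9 (x(Y, Z) = 9 - 0*(Y - 3) = 9 - 0*(-3 + Y) = 9 - 1/2*0 = 9 + 0 = 9)
D(h, S) = 0 (D(h, S) = 2*0 = 0)
b(w) = w (b(w) = w + 0 = w)
x(-4, -4 + 2*(-4))*(-245*(-262 + b(q))) = 9*(-245*(-262 + 16)) = 9*(-245*(-246)) = 9*60270 = 542430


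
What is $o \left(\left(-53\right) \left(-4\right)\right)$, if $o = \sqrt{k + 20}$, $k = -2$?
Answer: $636 \sqrt{2} \approx 899.44$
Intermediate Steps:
$o = 3 \sqrt{2}$ ($o = \sqrt{-2 + 20} = \sqrt{18} = 3 \sqrt{2} \approx 4.2426$)
$o \left(\left(-53\right) \left(-4\right)\right) = 3 \sqrt{2} \left(\left(-53\right) \left(-4\right)\right) = 3 \sqrt{2} \cdot 212 = 636 \sqrt{2}$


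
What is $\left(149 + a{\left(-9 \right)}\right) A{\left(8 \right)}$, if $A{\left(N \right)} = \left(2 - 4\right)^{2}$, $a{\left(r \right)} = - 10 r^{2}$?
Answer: $-2644$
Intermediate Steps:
$A{\left(N \right)} = 4$ ($A{\left(N \right)} = \left(-2\right)^{2} = 4$)
$\left(149 + a{\left(-9 \right)}\right) A{\left(8 \right)} = \left(149 - 10 \left(-9\right)^{2}\right) 4 = \left(149 - 810\right) 4 = \left(-661\right) 4 = -2644$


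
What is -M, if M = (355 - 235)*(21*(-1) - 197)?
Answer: 26160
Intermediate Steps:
M = -26160 (M = 120*(-21 - 197) = 120*(-218) = -26160)
-M = -1*(-26160) = 26160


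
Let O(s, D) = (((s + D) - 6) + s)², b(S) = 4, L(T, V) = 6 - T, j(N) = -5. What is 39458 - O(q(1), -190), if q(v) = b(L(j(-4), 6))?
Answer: 4114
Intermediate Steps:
q(v) = 4
O(s, D) = (-6 + D + 2*s)² (O(s, D) = (((D + s) - 6) + s)² = ((-6 + D + s) + s)² = (-6 + D + 2*s)²)
39458 - O(q(1), -190) = 39458 - (-6 - 190 + 2*4)² = 39458 - (-6 - 190 + 8)² = 39458 - 1*(-188)² = 39458 - 1*35344 = 39458 - 35344 = 4114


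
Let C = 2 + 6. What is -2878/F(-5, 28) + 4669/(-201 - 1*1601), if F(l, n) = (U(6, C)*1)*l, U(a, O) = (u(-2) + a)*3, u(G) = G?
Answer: 613252/13515 ≈ 45.376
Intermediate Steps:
C = 8
U(a, O) = -6 + 3*a (U(a, O) = (-2 + a)*3 = -6 + 3*a)
F(l, n) = 12*l (F(l, n) = ((-6 + 3*6)*1)*l = ((-6 + 18)*1)*l = (12*1)*l = 12*l)
-2878/F(-5, 28) + 4669/(-201 - 1*1601) = -2878/(12*(-5)) + 4669/(-201 - 1*1601) = -2878/(-60) + 4669/(-201 - 1601) = -2878*(-1/60) + 4669/(-1802) = 1439/30 + 4669*(-1/1802) = 1439/30 - 4669/1802 = 613252/13515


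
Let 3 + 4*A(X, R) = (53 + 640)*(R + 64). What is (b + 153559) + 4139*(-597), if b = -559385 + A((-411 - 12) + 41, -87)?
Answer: -5761589/2 ≈ -2.8808e+6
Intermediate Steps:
A(X, R) = 44349/4 + 693*R/4 (A(X, R) = -3/4 + ((53 + 640)*(R + 64))/4 = -3/4 + (693*(64 + R))/4 = -3/4 + (44352 + 693*R)/4 = -3/4 + (11088 + 693*R/4) = 44349/4 + 693*R/4)
b = -1126741/2 (b = -559385 + (44349/4 + (693/4)*(-87)) = -559385 + (44349/4 - 60291/4) = -559385 - 7971/2 = -1126741/2 ≈ -5.6337e+5)
(b + 153559) + 4139*(-597) = (-1126741/2 + 153559) + 4139*(-597) = -819623/2 - 2470983 = -5761589/2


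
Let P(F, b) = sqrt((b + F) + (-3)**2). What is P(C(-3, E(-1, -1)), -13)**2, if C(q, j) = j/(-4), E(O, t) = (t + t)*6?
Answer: -1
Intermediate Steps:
E(O, t) = 12*t (E(O, t) = (2*t)*6 = 12*t)
C(q, j) = -j/4 (C(q, j) = j*(-1/4) = -j/4)
P(F, b) = sqrt(9 + F + b) (P(F, b) = sqrt((F + b) + 9) = sqrt(9 + F + b))
P(C(-3, E(-1, -1)), -13)**2 = (sqrt(9 - 3*(-1) - 13))**2 = (sqrt(9 - 1/4*(-12) - 13))**2 = (sqrt(9 + 3 - 13))**2 = (sqrt(-1))**2 = I**2 = -1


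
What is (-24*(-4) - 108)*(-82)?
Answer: 984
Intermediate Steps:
(-24*(-4) - 108)*(-82) = (96 - 108)*(-82) = -12*(-82) = 984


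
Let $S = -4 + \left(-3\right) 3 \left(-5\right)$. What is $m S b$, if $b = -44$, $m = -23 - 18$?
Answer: $73964$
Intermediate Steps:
$m = -41$ ($m = -23 - 18 = -41$)
$S = 41$ ($S = -4 - -45 = -4 + 45 = 41$)
$m S b = \left(-41\right) 41 \left(-44\right) = \left(-1681\right) \left(-44\right) = 73964$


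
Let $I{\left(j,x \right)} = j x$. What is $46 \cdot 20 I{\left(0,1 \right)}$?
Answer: $0$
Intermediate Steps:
$46 \cdot 20 I{\left(0,1 \right)} = 46 \cdot 20 \cdot 0 \cdot 1 = 920 \cdot 0 = 0$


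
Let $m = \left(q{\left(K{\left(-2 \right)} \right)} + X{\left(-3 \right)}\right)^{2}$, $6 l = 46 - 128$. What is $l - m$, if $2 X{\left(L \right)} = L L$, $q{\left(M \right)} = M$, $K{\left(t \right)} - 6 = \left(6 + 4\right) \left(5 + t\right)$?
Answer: $- \frac{19847}{12} \approx -1653.9$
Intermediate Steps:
$K{\left(t \right)} = 56 + 10 t$ ($K{\left(t \right)} = 6 + \left(6 + 4\right) \left(5 + t\right) = 6 + 10 \left(5 + t\right) = 6 + \left(50 + 10 t\right) = 56 + 10 t$)
$l = - \frac{41}{3}$ ($l = \frac{46 - 128}{6} = \frac{1}{6} \left(-82\right) = - \frac{41}{3} \approx -13.667$)
$X{\left(L \right)} = \frac{L^{2}}{2}$ ($X{\left(L \right)} = \frac{L L}{2} = \frac{L^{2}}{2}$)
$m = \frac{6561}{4}$ ($m = \left(\left(56 + 10 \left(-2\right)\right) + \frac{\left(-3\right)^{2}}{2}\right)^{2} = \left(\left(56 - 20\right) + \frac{1}{2} \cdot 9\right)^{2} = \left(36 + \frac{9}{2}\right)^{2} = \left(\frac{81}{2}\right)^{2} = \frac{6561}{4} \approx 1640.3$)
$l - m = - \frac{41}{3} - \frac{6561}{4} = - \frac{19847}{12}$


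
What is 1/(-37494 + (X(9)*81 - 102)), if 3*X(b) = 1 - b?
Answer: -1/37812 ≈ -2.6447e-5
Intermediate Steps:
X(b) = ⅓ - b/3 (X(b) = (1 - b)/3 = ⅓ - b/3)
1/(-37494 + (X(9)*81 - 102)) = 1/(-37494 + ((⅓ - ⅓*9)*81 - 102)) = 1/(-37494 + ((⅓ - 3)*81 - 102)) = 1/(-37494 + (-8/3*81 - 102)) = 1/(-37494 + (-216 - 102)) = 1/(-37494 - 318) = 1/(-37812) = -1/37812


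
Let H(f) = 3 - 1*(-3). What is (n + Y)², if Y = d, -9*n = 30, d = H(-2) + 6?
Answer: 676/9 ≈ 75.111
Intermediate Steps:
H(f) = 6 (H(f) = 3 + 3 = 6)
d = 12 (d = 6 + 6 = 12)
n = -10/3 (n = -⅑*30 = -10/3 ≈ -3.3333)
Y = 12
(n + Y)² = (-10/3 + 12)² = (26/3)² = 676/9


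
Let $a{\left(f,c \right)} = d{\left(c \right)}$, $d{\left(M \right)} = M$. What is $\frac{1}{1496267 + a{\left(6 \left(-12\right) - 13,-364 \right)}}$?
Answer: $\frac{1}{1495903} \approx 6.6849 \cdot 10^{-7}$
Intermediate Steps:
$a{\left(f,c \right)} = c$
$\frac{1}{1496267 + a{\left(6 \left(-12\right) - 13,-364 \right)}} = \frac{1}{1496267 - 364} = \frac{1}{1495903}$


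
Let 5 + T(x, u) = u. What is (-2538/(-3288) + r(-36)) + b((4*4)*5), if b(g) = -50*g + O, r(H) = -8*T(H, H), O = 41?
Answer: -1989365/548 ≈ -3630.2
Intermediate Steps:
T(x, u) = -5 + u
r(H) = 40 - 8*H (r(H) = -8*(-5 + H) = 40 - 8*H)
b(g) = 41 - 50*g (b(g) = -50*g + 41 = 41 - 50*g)
(-2538/(-3288) + r(-36)) + b((4*4)*5) = (-2538/(-3288) + (40 - 8*(-36))) + (41 - 50*4*4*5) = (-2538*(-1/3288) + (40 + 288)) + (41 - 800*5) = (423/548 + 328) + (41 - 50*80) = 180167/548 + (41 - 4000) = 180167/548 - 3959 = -1989365/548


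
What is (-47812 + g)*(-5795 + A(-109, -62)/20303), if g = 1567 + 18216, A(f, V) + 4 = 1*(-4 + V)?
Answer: 3297778762695/20303 ≈ 1.6243e+8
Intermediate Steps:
A(f, V) = -8 + V (A(f, V) = -4 + 1*(-4 + V) = -4 + (-4 + V) = -8 + V)
g = 19783
(-47812 + g)*(-5795 + A(-109, -62)/20303) = (-47812 + 19783)*(-5795 + (-8 - 62)/20303) = -28029*(-5795 - 70*1/20303) = -28029*(-5795 - 70/20303) = -28029*(-117655955/20303) = 3297778762695/20303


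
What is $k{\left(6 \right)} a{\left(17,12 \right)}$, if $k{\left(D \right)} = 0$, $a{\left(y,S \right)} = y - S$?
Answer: $0$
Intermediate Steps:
$k{\left(6 \right)} a{\left(17,12 \right)} = 0 \left(17 - 12\right) = 0 \cdot 5 = 0$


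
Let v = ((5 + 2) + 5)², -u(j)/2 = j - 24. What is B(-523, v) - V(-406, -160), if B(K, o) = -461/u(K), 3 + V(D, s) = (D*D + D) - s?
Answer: -180058639/1094 ≈ -1.6459e+5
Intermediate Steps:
u(j) = 48 - 2*j (u(j) = -2*(j - 24) = -2*(-24 + j) = 48 - 2*j)
v = 144 (v = (7 + 5)² = 12² = 144)
V(D, s) = -3 + D + D² - s (V(D, s) = -3 + ((D*D + D) - s) = -3 + ((D² + D) - s) = -3 + ((D + D²) - s) = -3 + (D + D² - s) = -3 + D + D² - s)
B(K, o) = -461/(48 - 2*K)
B(-523, v) - V(-406, -160) = 461/(2*(-24 - 523)) - (-3 - 406 + (-406)² - 1*(-160)) = (461/2)/(-547) - (-3 - 406 + 164836 + 160) = (461/2)*(-1/547) - 1*164587 = -461/1094 - 164587 = -180058639/1094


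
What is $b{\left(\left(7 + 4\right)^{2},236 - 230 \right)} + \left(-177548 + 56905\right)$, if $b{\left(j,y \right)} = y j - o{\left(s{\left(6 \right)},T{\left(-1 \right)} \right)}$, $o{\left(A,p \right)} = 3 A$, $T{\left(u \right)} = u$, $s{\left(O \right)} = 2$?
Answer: $-119923$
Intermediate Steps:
$b{\left(j,y \right)} = -6 + j y$ ($b{\left(j,y \right)} = y j - 3 \cdot 2 = j y - 6 = -6 + j y$)
$b{\left(\left(7 + 4\right)^{2},236 - 230 \right)} + \left(-177548 + 56905\right) = \left(-6 + \left(7 + 4\right)^{2} \left(236 - 230\right)\right) + \left(-177548 + 56905\right) = \left(-6 + 11^{2} \left(236 - 230\right)\right) - 120643 = \left(-6 + 121 \cdot 6\right) - 120643 = \left(-6 + 726\right) - 120643 = 720 - 120643 = -119923$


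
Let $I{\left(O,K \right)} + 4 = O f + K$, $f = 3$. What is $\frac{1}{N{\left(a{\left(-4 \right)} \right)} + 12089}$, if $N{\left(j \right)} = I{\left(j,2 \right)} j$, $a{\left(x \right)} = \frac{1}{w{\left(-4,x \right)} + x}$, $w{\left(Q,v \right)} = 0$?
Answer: $\frac{16}{193435} \approx 8.2715 \cdot 10^{-5}$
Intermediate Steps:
$I{\left(O,K \right)} = -4 + K + 3 O$ ($I{\left(O,K \right)} = -4 + \left(O 3 + K\right) = -4 + \left(3 O + K\right) = -4 + \left(K + 3 O\right) = -4 + K + 3 O$)
$a{\left(x \right)} = \frac{1}{x}$ ($a{\left(x \right)} = \frac{1}{0 + x} = \frac{1}{x}$)
$N{\left(j \right)} = j \left(-2 + 3 j\right)$ ($N{\left(j \right)} = \left(-4 + 2 + 3 j\right) j = \left(-2 + 3 j\right) j = j \left(-2 + 3 j\right)$)
$\frac{1}{N{\left(a{\left(-4 \right)} \right)} + 12089} = \frac{1}{\frac{-2 + \frac{3}{-4}}{-4} + 12089} = \frac{1}{- \frac{-2 + 3 \left(- \frac{1}{4}\right)}{4} + 12089} = \frac{1}{- \frac{-2 - \frac{3}{4}}{4} + 12089} = \frac{1}{\left(- \frac{1}{4}\right) \left(- \frac{11}{4}\right) + 12089} = \frac{1}{\frac{11}{16} + 12089} = \frac{1}{\frac{193435}{16}} = \frac{16}{193435}$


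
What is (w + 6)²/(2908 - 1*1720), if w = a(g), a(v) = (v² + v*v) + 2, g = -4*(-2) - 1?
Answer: 2809/297 ≈ 9.4579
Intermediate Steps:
g = 7 (g = 8 - 1 = 7)
a(v) = 2 + 2*v² (a(v) = (v² + v²) + 2 = 2*v² + 2 = 2 + 2*v²)
w = 100 (w = 2 + 2*7² = 2 + 2*49 = 2 + 98 = 100)
(w + 6)²/(2908 - 1*1720) = (100 + 6)²/(2908 - 1*1720) = 106²/(2908 - 1720) = 11236/1188 = 11236*(1/1188) = 2809/297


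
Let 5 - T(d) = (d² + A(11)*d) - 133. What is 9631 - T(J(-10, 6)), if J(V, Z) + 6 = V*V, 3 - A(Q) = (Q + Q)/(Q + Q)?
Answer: 18517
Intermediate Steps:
A(Q) = 2 (A(Q) = 3 - (Q + Q)/(Q + Q) = 3 - 2*Q/(2*Q) = 3 - 2*Q*1/(2*Q) = 3 - 1*1 = 3 - 1 = 2)
J(V, Z) = -6 + V² (J(V, Z) = -6 + V*V = -6 + V²)
T(d) = 138 - d² - 2*d (T(d) = 5 - ((d² + 2*d) - 133) = 5 - (-133 + d² + 2*d) = 5 + (133 - d² - 2*d) = 138 - d² - 2*d)
9631 - T(J(-10, 6)) = 9631 - (138 - (-6 + (-10)²)² - 2*(-6 + (-10)²)) = 9631 - (138 - (-6 + 100)² - 2*(-6 + 100)) = 9631 - (138 - 1*94² - 2*94) = 9631 - (138 - 1*8836 - 188) = 9631 - (138 - 8836 - 188) = 9631 - 1*(-8886) = 9631 + 8886 = 18517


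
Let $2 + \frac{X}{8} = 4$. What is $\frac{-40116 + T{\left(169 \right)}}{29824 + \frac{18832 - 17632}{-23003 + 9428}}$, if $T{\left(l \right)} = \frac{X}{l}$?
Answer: $- \frac{306776357}{228070908} \approx -1.3451$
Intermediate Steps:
$X = 16$ ($X = -16 + 8 \cdot 4 = -16 + 32 = 16$)
$T{\left(l \right)} = \frac{16}{l}$
$\frac{-40116 + T{\left(169 \right)}}{29824 + \frac{18832 - 17632}{-23003 + 9428}} = \frac{-40116 + \frac{16}{169}}{29824 + \frac{18832 - 17632}{-23003 + 9428}} = \frac{-40116 + 16 \cdot \frac{1}{169}}{29824 + \frac{1200}{-13575}} = \frac{-40116 + \frac{16}{169}}{29824 + 1200 \left(- \frac{1}{13575}\right)} = - \frac{6779588}{169 \left(29824 - \frac{16}{181}\right)} = - \frac{6779588}{169 \cdot \frac{5398128}{181}} = \left(- \frac{6779588}{169}\right) \frac{181}{5398128} = - \frac{306776357}{228070908}$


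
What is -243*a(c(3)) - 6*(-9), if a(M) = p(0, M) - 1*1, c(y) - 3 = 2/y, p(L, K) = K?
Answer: -594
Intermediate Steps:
c(y) = 3 + 2/y
a(M) = -1 + M (a(M) = M - 1*1 = M - 1 = -1 + M)
-243*a(c(3)) - 6*(-9) = -243*(-1 + (3 + 2/3)) - 6*(-9) = -243*(-1 + (3 + 2*(1/3))) + 54 = -243*(-1 + (3 + 2/3)) + 54 = -243*(-1 + 11/3) + 54 = -243*8/3 + 54 = -648 + 54 = -594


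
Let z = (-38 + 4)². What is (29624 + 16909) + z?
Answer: 47689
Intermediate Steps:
z = 1156 (z = (-34)² = 1156)
(29624 + 16909) + z = (29624 + 16909) + 1156 = 46533 + 1156 = 47689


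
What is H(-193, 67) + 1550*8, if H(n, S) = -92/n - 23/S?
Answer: 160346125/12931 ≈ 12400.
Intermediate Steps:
H(-193, 67) + 1550*8 = (-92/(-193) - 23/67) + 1550*8 = (-92*(-1/193) - 23*1/67) + 12400 = (92/193 - 23/67) + 12400 = 1725/12931 + 12400 = 160346125/12931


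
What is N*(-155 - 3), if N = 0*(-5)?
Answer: 0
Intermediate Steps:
N = 0
N*(-155 - 3) = 0*(-155 - 3) = 0*(-158) = 0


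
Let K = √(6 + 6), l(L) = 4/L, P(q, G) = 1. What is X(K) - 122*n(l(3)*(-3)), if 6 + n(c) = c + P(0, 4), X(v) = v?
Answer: 1098 + 2*√3 ≈ 1101.5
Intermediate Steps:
K = 2*√3 (K = √12 = 2*√3 ≈ 3.4641)
n(c) = -5 + c (n(c) = -6 + (c + 1) = -6 + (1 + c) = -5 + c)
X(K) - 122*n(l(3)*(-3)) = 2*√3 - 122*(-5 + (4/3)*(-3)) = 2*√3 - 122*(-5 - 4) = 2*√3 - 122*(-9) = 2*√3 + 1098 = 1098 + 2*√3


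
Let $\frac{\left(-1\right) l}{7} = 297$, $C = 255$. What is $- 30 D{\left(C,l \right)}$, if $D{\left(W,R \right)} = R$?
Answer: $62370$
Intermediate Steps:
$l = -2079$ ($l = \left(-7\right) 297 = -2079$)
$- 30 D{\left(C,l \right)} = \left(-30\right) \left(-2079\right) = 62370$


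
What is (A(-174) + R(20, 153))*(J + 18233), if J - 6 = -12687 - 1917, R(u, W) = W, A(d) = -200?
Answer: -170845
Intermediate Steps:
J = -14598 (J = 6 + (-12687 - 1917) = 6 - 14604 = -14598)
(A(-174) + R(20, 153))*(J + 18233) = (-200 + 153)*(-14598 + 18233) = -47*3635 = -170845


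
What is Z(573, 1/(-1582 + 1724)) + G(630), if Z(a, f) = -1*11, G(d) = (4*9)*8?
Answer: 277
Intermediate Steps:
G(d) = 288 (G(d) = 36*8 = 288)
Z(a, f) = -11
Z(573, 1/(-1582 + 1724)) + G(630) = -11 + 288 = 277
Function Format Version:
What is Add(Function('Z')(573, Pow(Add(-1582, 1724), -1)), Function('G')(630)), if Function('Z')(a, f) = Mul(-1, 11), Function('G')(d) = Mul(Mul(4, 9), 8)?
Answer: 277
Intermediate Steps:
Function('G')(d) = 288 (Function('G')(d) = Mul(36, 8) = 288)
Function('Z')(a, f) = -11
Add(Function('Z')(573, Pow(Add(-1582, 1724), -1)), Function('G')(630)) = Add(-11, 288) = 277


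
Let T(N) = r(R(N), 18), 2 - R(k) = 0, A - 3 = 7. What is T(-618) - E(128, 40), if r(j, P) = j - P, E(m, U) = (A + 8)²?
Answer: -340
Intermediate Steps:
A = 10 (A = 3 + 7 = 10)
R(k) = 2 (R(k) = 2 - 1*0 = 2 + 0 = 2)
E(m, U) = 324 (E(m, U) = (10 + 8)² = 18² = 324)
T(N) = -16 (T(N) = 2 - 1*18 = 2 - 18 = -16)
T(-618) - E(128, 40) = -16 - 1*324 = -16 - 324 = -340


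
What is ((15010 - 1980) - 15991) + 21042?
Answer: 18081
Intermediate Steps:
((15010 - 1980) - 15991) + 21042 = (13030 - 15991) + 21042 = -2961 + 21042 = 18081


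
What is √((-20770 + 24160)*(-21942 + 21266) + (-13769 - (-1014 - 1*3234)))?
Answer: I*√2301161 ≈ 1517.0*I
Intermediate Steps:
√((-20770 + 24160)*(-21942 + 21266) + (-13769 - (-1014 - 1*3234))) = √(3390*(-676) + (-13769 - (-1014 - 3234))) = √(-2291640 + (-13769 - 1*(-4248))) = √(-2291640 + (-13769 + 4248)) = √(-2291640 - 9521) = √(-2301161) = I*√2301161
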